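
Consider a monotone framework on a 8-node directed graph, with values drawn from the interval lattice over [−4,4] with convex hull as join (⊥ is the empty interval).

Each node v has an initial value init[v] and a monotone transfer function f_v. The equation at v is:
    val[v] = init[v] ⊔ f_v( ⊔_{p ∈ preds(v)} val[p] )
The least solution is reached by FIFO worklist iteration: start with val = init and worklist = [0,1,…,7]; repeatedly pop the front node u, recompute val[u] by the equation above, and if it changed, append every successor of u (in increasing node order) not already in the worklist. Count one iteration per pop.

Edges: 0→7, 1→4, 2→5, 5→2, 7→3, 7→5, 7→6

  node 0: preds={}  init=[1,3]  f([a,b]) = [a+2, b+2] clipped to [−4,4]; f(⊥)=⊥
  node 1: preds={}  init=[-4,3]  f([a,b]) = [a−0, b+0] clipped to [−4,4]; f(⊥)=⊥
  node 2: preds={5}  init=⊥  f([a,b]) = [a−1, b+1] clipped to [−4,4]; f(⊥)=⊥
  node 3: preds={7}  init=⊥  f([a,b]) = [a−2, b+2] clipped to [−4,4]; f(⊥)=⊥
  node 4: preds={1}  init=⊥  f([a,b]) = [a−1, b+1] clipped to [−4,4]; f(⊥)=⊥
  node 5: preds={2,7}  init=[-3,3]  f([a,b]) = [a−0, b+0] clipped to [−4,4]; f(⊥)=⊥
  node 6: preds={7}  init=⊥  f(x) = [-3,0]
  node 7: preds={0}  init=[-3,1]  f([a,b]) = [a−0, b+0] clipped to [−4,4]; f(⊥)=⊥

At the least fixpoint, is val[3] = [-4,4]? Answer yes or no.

yes

Trace (12 dequeues):
  [1] u=0 | in ⊥ | out [1,3] | ==
  [2] u=1 | in ⊥ | out [-4,3] | ==
  [3] u=2 | in [-3,3] | out [-4,4] | prev ⊥ | push {}
  [4] u=3 | in [-3,1] | out [-4,3] | prev ⊥ | push {}
  [5] u=4 | in [-4,3] | out [-4,4] | prev ⊥ | push {}
  [6] u=5 | in [-4,4] | out [-4,4] | prev [-3,3] | push {2}
  [7] u=6 | in [-3,1] | out [-3,0] | prev ⊥ | push {}
  [8] u=7 | in [1,3] | out [-3,3] | prev [-3,1] | push {3,5,6}
  [9] u=2 | in [-4,4] | out [-4,4] | ==
  [10] u=3 | in [-3,3] | out [-4,4] | prev [-4,3] | push {}
  [11] u=5 | in [-4,4] | out [-4,4] | ==
  [12] u=6 | in [-3,3] | out [-3,0] | ==

Converged values:
  [0] [1,3]
  [1] [-4,3]
  [2] [-4,4]
  [3] [-4,4]
  [4] [-4,4]
  [5] [-4,4]
  [6] [-3,0]
  [7] [-3,3]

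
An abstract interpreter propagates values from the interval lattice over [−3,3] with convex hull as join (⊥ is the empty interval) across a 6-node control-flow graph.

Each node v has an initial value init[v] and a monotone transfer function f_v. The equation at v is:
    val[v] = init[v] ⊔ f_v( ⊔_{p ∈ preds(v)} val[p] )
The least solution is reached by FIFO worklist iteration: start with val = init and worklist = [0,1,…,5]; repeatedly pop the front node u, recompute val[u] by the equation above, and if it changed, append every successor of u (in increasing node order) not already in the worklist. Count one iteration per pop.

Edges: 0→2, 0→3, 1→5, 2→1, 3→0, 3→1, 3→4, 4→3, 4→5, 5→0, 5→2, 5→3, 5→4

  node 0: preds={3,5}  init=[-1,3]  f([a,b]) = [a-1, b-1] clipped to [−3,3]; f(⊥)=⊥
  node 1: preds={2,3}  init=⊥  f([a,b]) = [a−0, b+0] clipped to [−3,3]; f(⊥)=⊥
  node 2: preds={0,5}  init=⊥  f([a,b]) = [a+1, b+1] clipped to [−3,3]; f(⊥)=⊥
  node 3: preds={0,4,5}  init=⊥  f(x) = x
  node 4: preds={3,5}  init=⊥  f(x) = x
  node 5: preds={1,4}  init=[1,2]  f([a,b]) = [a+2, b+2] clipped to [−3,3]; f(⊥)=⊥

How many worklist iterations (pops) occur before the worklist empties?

24

Trace (24 dequeues):
  [1] u=0 | in [1,2] | out [-1,3] | ==
  [2] u=1 | in ⊥ | out ⊥ | ==
  [3] u=2 | in [-1,3] | out [0,3] | prev ⊥ | push {1}
  [4] u=3 | in [-1,3] | out [-1,3] | prev ⊥ | push {0}
  [5] u=4 | in [-1,3] | out [-1,3] | prev ⊥ | push {3}
  [6] u=5 | in [-1,3] | out [1,3] | prev [1,2] | push {2,4}
  [7] u=1 | in [-1,3] | out [-1,3] | prev ⊥ | push {5}
  [8] u=0 | in [-1,3] | out [-2,3] | prev [-1,3] | push {}
  [9] u=3 | in [-2,3] | out [-2,3] | prev [-1,3] | push {0,1}
  [10] u=2 | in [-2,3] | out [-1,3] | prev [0,3] | push {}
  [11] u=4 | in [-2,3] | out [-2,3] | prev [-1,3] | push {3}
  [12] u=5 | in [-2,3] | out [0,3] | prev [1,3] | push {2,4}
  [13] u=0 | in [-2,3] | out [-3,3] | prev [-2,3] | push {}
  [14] u=1 | in [-2,3] | out [-2,3] | prev [-1,3] | push {5}
  [15] u=3 | in [-3,3] | out [-3,3] | prev [-2,3] | push {0,1}
  [16] u=2 | in [-3,3] | out [-2,3] | prev [-1,3] | push {}
  [17] u=4 | in [-3,3] | out [-3,3] | prev [-2,3] | push {3}
  [18] u=5 | in [-3,3] | out [-1,3] | prev [0,3] | push {2,4}
  [19] u=0 | in [-3,3] | out [-3,3] | ==
  [20] u=1 | in [-3,3] | out [-3,3] | prev [-2,3] | push {5}
  [21] u=3 | in [-3,3] | out [-3,3] | ==
  [22] u=2 | in [-3,3] | out [-2,3] | ==
  [23] u=4 | in [-3,3] | out [-3,3] | ==
  [24] u=5 | in [-3,3] | out [-1,3] | ==

Converged values:
  [0] [-3,3]
  [1] [-3,3]
  [2] [-2,3]
  [3] [-3,3]
  [4] [-3,3]
  [5] [-1,3]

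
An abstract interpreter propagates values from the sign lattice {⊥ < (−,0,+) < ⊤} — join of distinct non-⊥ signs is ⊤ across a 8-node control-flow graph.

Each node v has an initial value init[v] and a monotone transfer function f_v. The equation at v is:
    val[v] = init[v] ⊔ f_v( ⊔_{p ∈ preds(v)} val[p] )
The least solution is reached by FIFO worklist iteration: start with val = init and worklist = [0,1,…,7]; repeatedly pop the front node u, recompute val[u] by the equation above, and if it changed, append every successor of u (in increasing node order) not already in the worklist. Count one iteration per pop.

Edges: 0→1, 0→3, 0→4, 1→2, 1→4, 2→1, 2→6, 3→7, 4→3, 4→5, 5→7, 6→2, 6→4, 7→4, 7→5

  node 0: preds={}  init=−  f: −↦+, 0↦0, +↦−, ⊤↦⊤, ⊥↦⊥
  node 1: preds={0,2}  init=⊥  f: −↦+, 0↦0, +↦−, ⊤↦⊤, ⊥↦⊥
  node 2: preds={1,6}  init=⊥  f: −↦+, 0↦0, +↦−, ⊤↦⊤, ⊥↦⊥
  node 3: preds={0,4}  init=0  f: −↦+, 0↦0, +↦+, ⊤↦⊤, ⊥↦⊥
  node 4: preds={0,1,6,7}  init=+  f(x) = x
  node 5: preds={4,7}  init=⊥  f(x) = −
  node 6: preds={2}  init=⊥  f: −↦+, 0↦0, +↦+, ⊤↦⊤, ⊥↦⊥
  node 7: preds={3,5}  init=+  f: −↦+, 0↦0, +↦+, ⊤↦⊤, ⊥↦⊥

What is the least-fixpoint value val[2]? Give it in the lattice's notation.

Worklist (13 pops):
  #1 pop 0: in=⊥ → − (no change)
  #2 pop 1: in=− → + (was ⊥); enqueue []
  #3 pop 2: in=+ → − (was ⊥); enqueue [1]
  #4 pop 3: in=⊤ → ⊤ (was 0); enqueue []
  #5 pop 4: in=⊤ → ⊤ (was +); enqueue [3]
  #6 pop 5: in=⊤ → − (was ⊥); enqueue []
  #7 pop 6: in=− → + (was ⊥); enqueue [2,4]
  #8 pop 7: in=⊤ → ⊤ (was +); enqueue [5]
  #9 pop 1: in=− → + (no change)
  #10 pop 3: in=⊤ → ⊤ (no change)
  #11 pop 2: in=+ → − (no change)
  #12 pop 4: in=⊤ → ⊤ (no change)
  #13 pop 5: in=⊤ → − (no change)

Fixpoint:
  val[0] = −
  val[1] = +
  val[2] = −
  val[3] = ⊤
  val[4] = ⊤
  val[5] = −
  val[6] = +
  val[7] = ⊤

−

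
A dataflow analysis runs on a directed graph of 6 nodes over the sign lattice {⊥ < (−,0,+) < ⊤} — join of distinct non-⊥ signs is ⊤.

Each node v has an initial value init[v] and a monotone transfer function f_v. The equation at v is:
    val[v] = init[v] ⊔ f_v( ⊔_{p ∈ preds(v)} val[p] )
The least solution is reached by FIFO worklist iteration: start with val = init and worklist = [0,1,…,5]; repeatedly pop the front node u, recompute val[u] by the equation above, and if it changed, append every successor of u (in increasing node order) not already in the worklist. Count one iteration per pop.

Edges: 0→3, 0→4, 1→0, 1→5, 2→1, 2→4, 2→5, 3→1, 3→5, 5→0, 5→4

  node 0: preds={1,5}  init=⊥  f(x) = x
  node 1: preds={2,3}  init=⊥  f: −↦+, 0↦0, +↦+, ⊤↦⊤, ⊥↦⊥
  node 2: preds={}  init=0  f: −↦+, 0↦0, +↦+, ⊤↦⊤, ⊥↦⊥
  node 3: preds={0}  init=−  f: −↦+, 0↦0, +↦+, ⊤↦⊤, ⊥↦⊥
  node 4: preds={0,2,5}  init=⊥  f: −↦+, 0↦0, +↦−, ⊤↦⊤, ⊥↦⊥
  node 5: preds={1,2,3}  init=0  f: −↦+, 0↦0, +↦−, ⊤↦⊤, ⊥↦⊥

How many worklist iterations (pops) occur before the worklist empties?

10

Iteration log — 10 steps:
  step 1. node 0  ⊔preds=0  new=0  old=⊥  +wl: 
  step 2. node 1  ⊔preds=⊤  new=⊤  old=⊥  +wl: 0
  step 3. node 2  ⊔preds=⊥  new=0  stable
  step 4. node 3  ⊔preds=0  new=⊤  old=−  +wl: 1
  step 5. node 4  ⊔preds=0  new=0  old=⊥  +wl: 
  step 6. node 5  ⊔preds=⊤  new=⊤  old=0  +wl: 4
  step 7. node 0  ⊔preds=⊤  new=⊤  old=0  +wl: 3
  step 8. node 1  ⊔preds=⊤  new=⊤  stable
  step 9. node 4  ⊔preds=⊤  new=⊤  old=0  +wl: 
  step 10. node 3  ⊔preds=⊤  new=⊤  stable

Least fixpoint reached:
  node 0: ⊤
  node 1: ⊤
  node 2: 0
  node 3: ⊤
  node 4: ⊤
  node 5: ⊤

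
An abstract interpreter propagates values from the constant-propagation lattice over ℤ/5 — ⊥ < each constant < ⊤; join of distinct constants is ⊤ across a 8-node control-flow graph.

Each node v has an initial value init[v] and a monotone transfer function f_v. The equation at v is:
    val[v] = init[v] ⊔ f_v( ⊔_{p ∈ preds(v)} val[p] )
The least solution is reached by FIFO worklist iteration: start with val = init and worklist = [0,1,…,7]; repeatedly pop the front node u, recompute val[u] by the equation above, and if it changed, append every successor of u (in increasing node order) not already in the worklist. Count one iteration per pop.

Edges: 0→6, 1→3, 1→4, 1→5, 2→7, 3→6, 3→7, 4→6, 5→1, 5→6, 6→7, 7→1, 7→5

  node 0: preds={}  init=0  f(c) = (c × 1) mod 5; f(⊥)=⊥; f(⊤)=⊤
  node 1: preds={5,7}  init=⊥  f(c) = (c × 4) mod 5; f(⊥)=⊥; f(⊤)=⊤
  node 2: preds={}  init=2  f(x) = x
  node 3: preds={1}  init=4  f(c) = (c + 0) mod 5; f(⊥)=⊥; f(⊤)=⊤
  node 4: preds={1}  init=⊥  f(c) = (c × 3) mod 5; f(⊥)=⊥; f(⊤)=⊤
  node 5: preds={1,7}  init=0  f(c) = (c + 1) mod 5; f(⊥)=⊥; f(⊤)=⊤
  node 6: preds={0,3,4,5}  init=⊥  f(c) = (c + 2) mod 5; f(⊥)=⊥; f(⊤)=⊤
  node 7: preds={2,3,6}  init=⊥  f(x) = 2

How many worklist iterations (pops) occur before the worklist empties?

Worklist (13 pops):
  #1 pop 0: in=⊥ → 0 (no change)
  #2 pop 1: in=0 → 0 (was ⊥); enqueue []
  #3 pop 2: in=⊥ → 2 (no change)
  #4 pop 3: in=0 → ⊤ (was 4); enqueue []
  #5 pop 4: in=0 → 0 (was ⊥); enqueue []
  #6 pop 5: in=0 → ⊤ (was 0); enqueue [1]
  #7 pop 6: in=⊤ → ⊤ (was ⊥); enqueue []
  #8 pop 7: in=⊤ → 2 (was ⊥); enqueue [5]
  #9 pop 1: in=⊤ → ⊤ (was 0); enqueue [3,4]
  #10 pop 5: in=⊤ → ⊤ (no change)
  #11 pop 3: in=⊤ → ⊤ (no change)
  #12 pop 4: in=⊤ → ⊤ (was 0); enqueue [6]
  #13 pop 6: in=⊤ → ⊤ (no change)

Fixpoint:
  val[0] = 0
  val[1] = ⊤
  val[2] = 2
  val[3] = ⊤
  val[4] = ⊤
  val[5] = ⊤
  val[6] = ⊤
  val[7] = 2

13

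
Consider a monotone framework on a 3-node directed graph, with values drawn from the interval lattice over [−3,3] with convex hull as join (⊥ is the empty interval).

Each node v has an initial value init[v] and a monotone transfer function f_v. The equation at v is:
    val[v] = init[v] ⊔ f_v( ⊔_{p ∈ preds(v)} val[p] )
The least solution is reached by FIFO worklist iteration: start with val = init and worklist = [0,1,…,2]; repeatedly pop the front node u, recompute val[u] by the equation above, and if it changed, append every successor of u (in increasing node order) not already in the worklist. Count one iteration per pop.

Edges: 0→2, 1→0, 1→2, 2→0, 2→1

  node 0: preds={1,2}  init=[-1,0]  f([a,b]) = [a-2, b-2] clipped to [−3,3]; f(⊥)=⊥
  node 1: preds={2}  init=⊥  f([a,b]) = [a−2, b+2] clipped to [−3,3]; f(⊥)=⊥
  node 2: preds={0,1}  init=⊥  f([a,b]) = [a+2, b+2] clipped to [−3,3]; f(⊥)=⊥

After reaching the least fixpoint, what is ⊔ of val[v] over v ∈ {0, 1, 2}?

[-3,3]

Trace (11 dequeues):
  [1] u=0 | in ⊥ | out [-1,0] | ==
  [2] u=1 | in ⊥ | out ⊥ | ==
  [3] u=2 | in [-1,0] | out [1,2] | prev ⊥ | push {0,1}
  [4] u=0 | in [1,2] | out [-1,0] | ==
  [5] u=1 | in [1,2] | out [-1,3] | prev ⊥ | push {0,2}
  [6] u=0 | in [-1,3] | out [-3,1] | prev [-1,0] | push {}
  [7] u=2 | in [-3,3] | out [-1,3] | prev [1,2] | push {0,1}
  [8] u=0 | in [-1,3] | out [-3,1] | ==
  [9] u=1 | in [-1,3] | out [-3,3] | prev [-1,3] | push {0,2}
  [10] u=0 | in [-3,3] | out [-3,1] | ==
  [11] u=2 | in [-3,3] | out [-1,3] | ==

Converged values:
  [0] [-3,1]
  [1] [-3,3]
  [2] [-1,3]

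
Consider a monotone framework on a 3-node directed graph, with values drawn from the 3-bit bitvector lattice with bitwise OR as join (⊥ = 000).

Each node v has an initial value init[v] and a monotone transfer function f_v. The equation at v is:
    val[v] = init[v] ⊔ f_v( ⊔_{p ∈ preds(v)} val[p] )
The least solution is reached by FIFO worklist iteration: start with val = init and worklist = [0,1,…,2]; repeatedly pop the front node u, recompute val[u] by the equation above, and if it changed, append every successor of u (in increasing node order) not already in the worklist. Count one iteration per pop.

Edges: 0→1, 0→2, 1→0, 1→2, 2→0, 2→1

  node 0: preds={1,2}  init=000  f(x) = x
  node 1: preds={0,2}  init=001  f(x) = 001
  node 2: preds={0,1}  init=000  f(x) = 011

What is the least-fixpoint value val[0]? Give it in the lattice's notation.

Trace (6 dequeues):
  [1] u=0 | in 001 | out 001 | prev 000 | push {}
  [2] u=1 | in 001 | out 001 | ==
  [3] u=2 | in 001 | out 011 | prev 000 | push {0,1}
  [4] u=0 | in 011 | out 011 | prev 001 | push {2}
  [5] u=1 | in 011 | out 001 | ==
  [6] u=2 | in 011 | out 011 | ==

Converged values:
  [0] 011
  [1] 001
  [2] 011

011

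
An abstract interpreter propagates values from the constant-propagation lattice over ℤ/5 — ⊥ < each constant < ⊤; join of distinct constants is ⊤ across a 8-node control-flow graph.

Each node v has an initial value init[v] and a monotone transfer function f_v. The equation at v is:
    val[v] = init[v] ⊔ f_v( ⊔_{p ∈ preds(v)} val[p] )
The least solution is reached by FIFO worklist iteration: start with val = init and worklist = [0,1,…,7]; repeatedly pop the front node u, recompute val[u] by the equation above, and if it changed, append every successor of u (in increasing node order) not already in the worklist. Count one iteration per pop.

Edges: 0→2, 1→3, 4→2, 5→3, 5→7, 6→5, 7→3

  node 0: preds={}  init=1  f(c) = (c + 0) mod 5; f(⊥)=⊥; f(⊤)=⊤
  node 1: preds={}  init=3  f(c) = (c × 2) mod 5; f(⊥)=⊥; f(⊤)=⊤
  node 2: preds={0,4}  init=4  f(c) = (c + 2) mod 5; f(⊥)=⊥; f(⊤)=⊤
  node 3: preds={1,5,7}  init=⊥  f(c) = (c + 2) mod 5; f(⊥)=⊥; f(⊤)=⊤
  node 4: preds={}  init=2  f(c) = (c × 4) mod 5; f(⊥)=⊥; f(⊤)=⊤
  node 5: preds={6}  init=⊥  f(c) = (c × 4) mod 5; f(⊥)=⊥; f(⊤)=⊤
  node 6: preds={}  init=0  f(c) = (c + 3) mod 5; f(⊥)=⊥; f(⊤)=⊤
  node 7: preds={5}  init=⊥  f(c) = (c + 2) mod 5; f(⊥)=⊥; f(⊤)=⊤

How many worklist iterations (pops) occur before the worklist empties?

Worklist (9 pops):
  #1 pop 0: in=⊥ → 1 (no change)
  #2 pop 1: in=⊥ → 3 (no change)
  #3 pop 2: in=⊤ → ⊤ (was 4); enqueue []
  #4 pop 3: in=3 → 0 (was ⊥); enqueue []
  #5 pop 4: in=⊥ → 2 (no change)
  #6 pop 5: in=0 → 0 (was ⊥); enqueue [3]
  #7 pop 6: in=⊥ → 0 (no change)
  #8 pop 7: in=0 → 2 (was ⊥); enqueue []
  #9 pop 3: in=⊤ → ⊤ (was 0); enqueue []

Fixpoint:
  val[0] = 1
  val[1] = 3
  val[2] = ⊤
  val[3] = ⊤
  val[4] = 2
  val[5] = 0
  val[6] = 0
  val[7] = 2

9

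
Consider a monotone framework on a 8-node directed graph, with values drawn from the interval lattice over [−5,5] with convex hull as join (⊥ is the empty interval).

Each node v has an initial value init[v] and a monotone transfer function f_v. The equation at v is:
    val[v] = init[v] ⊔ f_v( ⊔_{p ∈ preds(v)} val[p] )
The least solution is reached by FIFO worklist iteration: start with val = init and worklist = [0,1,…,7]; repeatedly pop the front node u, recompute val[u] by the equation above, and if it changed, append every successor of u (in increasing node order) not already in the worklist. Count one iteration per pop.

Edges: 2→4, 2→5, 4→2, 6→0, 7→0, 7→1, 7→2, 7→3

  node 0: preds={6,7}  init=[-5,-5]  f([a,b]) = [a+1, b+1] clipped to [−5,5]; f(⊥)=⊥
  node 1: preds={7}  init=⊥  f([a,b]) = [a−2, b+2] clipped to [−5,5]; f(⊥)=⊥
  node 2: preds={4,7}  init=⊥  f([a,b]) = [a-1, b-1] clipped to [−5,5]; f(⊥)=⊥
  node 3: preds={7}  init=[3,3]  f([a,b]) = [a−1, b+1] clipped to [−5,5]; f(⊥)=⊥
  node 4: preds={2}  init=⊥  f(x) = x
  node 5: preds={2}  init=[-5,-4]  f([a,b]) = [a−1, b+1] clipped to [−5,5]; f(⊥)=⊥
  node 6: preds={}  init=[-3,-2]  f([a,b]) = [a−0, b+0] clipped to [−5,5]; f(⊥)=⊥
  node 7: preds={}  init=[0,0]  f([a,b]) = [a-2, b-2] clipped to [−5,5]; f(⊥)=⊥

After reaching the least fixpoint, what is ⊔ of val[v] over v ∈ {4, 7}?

[-5,0]

Iteration log — 21 steps:
  step 1. node 0  ⊔preds=[-3,0]  new=[-5,1]  old=[-5,-5]  +wl: 
  step 2. node 1  ⊔preds=[0,0]  new=[-2,2]  old=⊥  +wl: 
  step 3. node 2  ⊔preds=[0,0]  new=[-1,-1]  old=⊥  +wl: 
  step 4. node 3  ⊔preds=[0,0]  new=[-1,3]  old=[3,3]  +wl: 
  step 5. node 4  ⊔preds=[-1,-1]  new=[-1,-1]  old=⊥  +wl: 2
  step 6. node 5  ⊔preds=[-1,-1]  new=[-5,0]  old=[-5,-4]  +wl: 
  step 7. node 6  ⊔preds=⊥  new=[-3,-2]  stable
  step 8. node 7  ⊔preds=⊥  new=[0,0]  stable
  step 9. node 2  ⊔preds=[-1,0]  new=[-2,-1]  old=[-1,-1]  +wl: 4,5
  step 10. node 4  ⊔preds=[-2,-1]  new=[-2,-1]  old=[-1,-1]  +wl: 2
  step 11. node 5  ⊔preds=[-2,-1]  new=[-5,0]  stable
  step 12. node 2  ⊔preds=[-2,0]  new=[-3,-1]  old=[-2,-1]  +wl: 4,5
  step 13. node 4  ⊔preds=[-3,-1]  new=[-3,-1]  old=[-2,-1]  +wl: 2
  step 14. node 5  ⊔preds=[-3,-1]  new=[-5,0]  stable
  step 15. node 2  ⊔preds=[-3,0]  new=[-4,-1]  old=[-3,-1]  +wl: 4,5
  step 16. node 4  ⊔preds=[-4,-1]  new=[-4,-1]  old=[-3,-1]  +wl: 2
  step 17. node 5  ⊔preds=[-4,-1]  new=[-5,0]  stable
  step 18. node 2  ⊔preds=[-4,0]  new=[-5,-1]  old=[-4,-1]  +wl: 4,5
  step 19. node 4  ⊔preds=[-5,-1]  new=[-5,-1]  old=[-4,-1]  +wl: 2
  step 20. node 5  ⊔preds=[-5,-1]  new=[-5,0]  stable
  step 21. node 2  ⊔preds=[-5,0]  new=[-5,-1]  stable

Least fixpoint reached:
  node 0: [-5,1]
  node 1: [-2,2]
  node 2: [-5,-1]
  node 3: [-1,3]
  node 4: [-5,-1]
  node 5: [-5,0]
  node 6: [-3,-2]
  node 7: [0,0]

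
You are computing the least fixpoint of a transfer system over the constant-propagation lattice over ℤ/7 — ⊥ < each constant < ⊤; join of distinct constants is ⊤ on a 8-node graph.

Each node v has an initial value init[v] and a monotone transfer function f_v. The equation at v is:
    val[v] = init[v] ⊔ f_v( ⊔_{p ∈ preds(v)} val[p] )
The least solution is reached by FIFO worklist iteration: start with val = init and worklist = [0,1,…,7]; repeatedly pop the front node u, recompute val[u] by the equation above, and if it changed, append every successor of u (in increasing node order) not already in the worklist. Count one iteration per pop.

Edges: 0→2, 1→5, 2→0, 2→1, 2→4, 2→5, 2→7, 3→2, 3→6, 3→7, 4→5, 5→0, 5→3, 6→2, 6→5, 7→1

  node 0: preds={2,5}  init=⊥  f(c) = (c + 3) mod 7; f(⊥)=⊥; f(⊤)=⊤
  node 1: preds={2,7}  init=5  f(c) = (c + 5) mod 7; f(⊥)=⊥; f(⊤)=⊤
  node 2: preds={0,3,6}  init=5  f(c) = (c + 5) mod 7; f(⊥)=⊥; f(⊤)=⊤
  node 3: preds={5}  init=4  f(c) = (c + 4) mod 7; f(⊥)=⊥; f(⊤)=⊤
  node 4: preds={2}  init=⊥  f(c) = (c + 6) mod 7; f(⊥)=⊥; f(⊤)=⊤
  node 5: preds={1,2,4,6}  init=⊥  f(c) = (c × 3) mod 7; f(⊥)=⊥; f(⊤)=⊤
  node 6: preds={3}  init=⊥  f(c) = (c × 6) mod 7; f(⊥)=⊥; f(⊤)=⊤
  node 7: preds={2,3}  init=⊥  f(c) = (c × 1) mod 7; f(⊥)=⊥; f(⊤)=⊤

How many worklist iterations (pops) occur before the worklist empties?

17

Worklist (17 pops):
  #1 pop 0: in=5 → 1 (was ⊥); enqueue []
  #2 pop 1: in=5 → ⊤ (was 5); enqueue []
  #3 pop 2: in=⊤ → ⊤ (was 5); enqueue [0,1]
  #4 pop 3: in=⊥ → 4 (no change)
  #5 pop 4: in=⊤ → ⊤ (was ⊥); enqueue []
  #6 pop 5: in=⊤ → ⊤ (was ⊥); enqueue [3]
  #7 pop 6: in=4 → 3 (was ⊥); enqueue [2,5]
  #8 pop 7: in=⊤ → ⊤ (was ⊥); enqueue []
  #9 pop 0: in=⊤ → ⊤ (was 1); enqueue []
  #10 pop 1: in=⊤ → ⊤ (no change)
  #11 pop 3: in=⊤ → ⊤ (was 4); enqueue [6,7]
  #12 pop 2: in=⊤ → ⊤ (no change)
  #13 pop 5: in=⊤ → ⊤ (no change)
  #14 pop 6: in=⊤ → ⊤ (was 3); enqueue [2,5]
  #15 pop 7: in=⊤ → ⊤ (no change)
  #16 pop 2: in=⊤ → ⊤ (no change)
  #17 pop 5: in=⊤ → ⊤ (no change)

Fixpoint:
  val[0] = ⊤
  val[1] = ⊤
  val[2] = ⊤
  val[3] = ⊤
  val[4] = ⊤
  val[5] = ⊤
  val[6] = ⊤
  val[7] = ⊤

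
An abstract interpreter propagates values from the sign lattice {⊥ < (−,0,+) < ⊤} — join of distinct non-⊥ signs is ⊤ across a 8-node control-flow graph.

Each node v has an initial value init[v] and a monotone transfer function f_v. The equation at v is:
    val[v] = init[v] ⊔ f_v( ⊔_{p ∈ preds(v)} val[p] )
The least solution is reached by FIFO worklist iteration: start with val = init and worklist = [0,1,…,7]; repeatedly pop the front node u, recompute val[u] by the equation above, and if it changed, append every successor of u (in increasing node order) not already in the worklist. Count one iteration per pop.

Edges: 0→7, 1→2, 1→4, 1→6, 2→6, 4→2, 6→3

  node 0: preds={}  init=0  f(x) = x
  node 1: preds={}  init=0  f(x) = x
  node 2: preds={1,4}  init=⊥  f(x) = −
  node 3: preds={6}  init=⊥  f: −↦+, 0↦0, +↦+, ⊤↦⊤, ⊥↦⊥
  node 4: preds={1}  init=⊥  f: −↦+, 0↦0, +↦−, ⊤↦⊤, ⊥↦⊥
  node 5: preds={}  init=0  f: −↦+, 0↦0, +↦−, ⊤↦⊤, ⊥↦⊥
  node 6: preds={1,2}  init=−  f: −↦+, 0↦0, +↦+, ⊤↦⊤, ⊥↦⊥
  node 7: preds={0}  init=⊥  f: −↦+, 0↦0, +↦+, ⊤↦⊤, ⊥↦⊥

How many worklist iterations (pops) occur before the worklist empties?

10

Worklist (10 pops):
  #1 pop 0: in=⊥ → 0 (no change)
  #2 pop 1: in=⊥ → 0 (no change)
  #3 pop 2: in=0 → − (was ⊥); enqueue []
  #4 pop 3: in=− → + (was ⊥); enqueue []
  #5 pop 4: in=0 → 0 (was ⊥); enqueue [2]
  #6 pop 5: in=⊥ → 0 (no change)
  #7 pop 6: in=⊤ → ⊤ (was −); enqueue [3]
  #8 pop 7: in=0 → 0 (was ⊥); enqueue []
  #9 pop 2: in=0 → − (no change)
  #10 pop 3: in=⊤ → ⊤ (was +); enqueue []

Fixpoint:
  val[0] = 0
  val[1] = 0
  val[2] = −
  val[3] = ⊤
  val[4] = 0
  val[5] = 0
  val[6] = ⊤
  val[7] = 0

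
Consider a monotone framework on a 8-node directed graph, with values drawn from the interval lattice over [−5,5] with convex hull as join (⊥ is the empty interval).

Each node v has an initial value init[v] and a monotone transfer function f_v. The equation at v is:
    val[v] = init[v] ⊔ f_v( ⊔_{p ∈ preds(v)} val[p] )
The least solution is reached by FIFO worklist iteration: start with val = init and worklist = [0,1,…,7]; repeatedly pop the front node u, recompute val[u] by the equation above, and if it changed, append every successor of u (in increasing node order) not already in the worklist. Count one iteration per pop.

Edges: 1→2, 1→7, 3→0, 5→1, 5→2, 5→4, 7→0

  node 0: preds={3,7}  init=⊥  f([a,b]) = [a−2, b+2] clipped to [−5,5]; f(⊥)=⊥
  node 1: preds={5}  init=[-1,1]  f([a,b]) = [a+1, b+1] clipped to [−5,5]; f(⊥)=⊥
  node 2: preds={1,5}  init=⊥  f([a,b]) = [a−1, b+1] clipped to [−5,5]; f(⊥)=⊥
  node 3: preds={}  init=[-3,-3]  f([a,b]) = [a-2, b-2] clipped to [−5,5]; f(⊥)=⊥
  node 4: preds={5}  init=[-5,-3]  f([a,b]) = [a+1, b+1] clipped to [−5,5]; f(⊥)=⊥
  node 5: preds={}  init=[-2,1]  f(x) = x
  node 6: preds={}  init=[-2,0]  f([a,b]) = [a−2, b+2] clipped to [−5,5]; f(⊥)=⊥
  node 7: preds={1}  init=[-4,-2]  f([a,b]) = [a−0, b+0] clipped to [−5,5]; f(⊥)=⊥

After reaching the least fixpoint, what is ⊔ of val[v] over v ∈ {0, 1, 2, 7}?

[-5,4]

Trace (9 dequeues):
  [1] u=0 | in [-4,-2] | out [-5,0] | prev ⊥ | push {}
  [2] u=1 | in [-2,1] | out [-1,2] | prev [-1,1] | push {}
  [3] u=2 | in [-2,2] | out [-3,3] | prev ⊥ | push {}
  [4] u=3 | in ⊥ | out [-3,-3] | ==
  [5] u=4 | in [-2,1] | out [-5,2] | prev [-5,-3] | push {}
  [6] u=5 | in ⊥ | out [-2,1] | ==
  [7] u=6 | in ⊥ | out [-2,0] | ==
  [8] u=7 | in [-1,2] | out [-4,2] | prev [-4,-2] | push {0}
  [9] u=0 | in [-4,2] | out [-5,4] | prev [-5,0] | push {}

Converged values:
  [0] [-5,4]
  [1] [-1,2]
  [2] [-3,3]
  [3] [-3,-3]
  [4] [-5,2]
  [5] [-2,1]
  [6] [-2,0]
  [7] [-4,2]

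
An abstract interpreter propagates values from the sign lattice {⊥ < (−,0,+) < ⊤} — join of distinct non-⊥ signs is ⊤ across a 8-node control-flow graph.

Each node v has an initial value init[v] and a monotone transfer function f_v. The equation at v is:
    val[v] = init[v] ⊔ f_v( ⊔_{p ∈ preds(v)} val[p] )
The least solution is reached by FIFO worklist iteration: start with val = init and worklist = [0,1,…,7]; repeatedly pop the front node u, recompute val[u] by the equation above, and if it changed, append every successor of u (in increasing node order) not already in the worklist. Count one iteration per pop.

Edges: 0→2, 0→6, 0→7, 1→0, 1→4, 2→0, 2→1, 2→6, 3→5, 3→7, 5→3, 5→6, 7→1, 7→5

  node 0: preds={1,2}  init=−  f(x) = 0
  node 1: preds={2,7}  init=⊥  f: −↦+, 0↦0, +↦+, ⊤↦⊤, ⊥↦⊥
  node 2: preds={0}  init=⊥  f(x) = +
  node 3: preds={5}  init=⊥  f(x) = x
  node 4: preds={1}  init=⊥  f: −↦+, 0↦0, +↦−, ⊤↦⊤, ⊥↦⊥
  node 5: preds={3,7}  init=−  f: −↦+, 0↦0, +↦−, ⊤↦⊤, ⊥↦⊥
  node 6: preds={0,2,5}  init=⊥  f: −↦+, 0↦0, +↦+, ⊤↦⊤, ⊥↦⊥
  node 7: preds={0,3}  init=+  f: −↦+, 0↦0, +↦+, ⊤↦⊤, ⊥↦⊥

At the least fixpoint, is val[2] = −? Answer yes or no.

no

Worklist (15 pops):
  #1 pop 0: in=⊥ → ⊤ (was −); enqueue []
  #2 pop 1: in=+ → + (was ⊥); enqueue [0]
  #3 pop 2: in=⊤ → + (was ⊥); enqueue [1]
  #4 pop 3: in=− → − (was ⊥); enqueue []
  #5 pop 4: in=+ → − (was ⊥); enqueue []
  #6 pop 5: in=⊤ → ⊤ (was −); enqueue [3]
  #7 pop 6: in=⊤ → ⊤ (was ⊥); enqueue []
  #8 pop 7: in=⊤ → ⊤ (was +); enqueue [5]
  #9 pop 0: in=+ → ⊤ (no change)
  #10 pop 1: in=⊤ → ⊤ (was +); enqueue [0,4]
  #11 pop 3: in=⊤ → ⊤ (was −); enqueue [7]
  #12 pop 5: in=⊤ → ⊤ (no change)
  #13 pop 0: in=⊤ → ⊤ (no change)
  #14 pop 4: in=⊤ → ⊤ (was −); enqueue []
  #15 pop 7: in=⊤ → ⊤ (no change)

Fixpoint:
  val[0] = ⊤
  val[1] = ⊤
  val[2] = +
  val[3] = ⊤
  val[4] = ⊤
  val[5] = ⊤
  val[6] = ⊤
  val[7] = ⊤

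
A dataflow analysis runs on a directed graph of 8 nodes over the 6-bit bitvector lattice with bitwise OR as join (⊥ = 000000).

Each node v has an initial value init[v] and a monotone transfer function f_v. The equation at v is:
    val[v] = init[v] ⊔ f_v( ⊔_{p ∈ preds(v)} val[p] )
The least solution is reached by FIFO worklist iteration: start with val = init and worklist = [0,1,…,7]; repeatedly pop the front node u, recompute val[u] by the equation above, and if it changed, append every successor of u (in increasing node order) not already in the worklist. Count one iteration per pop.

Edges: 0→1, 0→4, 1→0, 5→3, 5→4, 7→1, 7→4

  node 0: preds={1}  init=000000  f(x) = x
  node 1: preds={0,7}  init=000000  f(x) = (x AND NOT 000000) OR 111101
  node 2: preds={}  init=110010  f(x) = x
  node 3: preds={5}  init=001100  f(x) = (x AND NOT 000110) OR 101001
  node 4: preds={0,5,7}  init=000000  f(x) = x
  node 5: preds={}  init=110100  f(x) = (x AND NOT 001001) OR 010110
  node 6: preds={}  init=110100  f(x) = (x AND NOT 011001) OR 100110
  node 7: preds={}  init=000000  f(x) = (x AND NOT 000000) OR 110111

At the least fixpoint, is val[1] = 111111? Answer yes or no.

yes

Trace (15 dequeues):
  [1] u=0 | in 000000 | out 000000 | ==
  [2] u=1 | in 000000 | out 111101 | prev 000000 | push {0}
  [3] u=2 | in 000000 | out 110010 | ==
  [4] u=3 | in 110100 | out 111101 | prev 001100 | push {}
  [5] u=4 | in 110100 | out 110100 | prev 000000 | push {}
  [6] u=5 | in 000000 | out 110110 | prev 110100 | push {3,4}
  [7] u=6 | in 000000 | out 110110 | prev 110100 | push {}
  [8] u=7 | in 000000 | out 110111 | prev 000000 | push {1}
  [9] u=0 | in 111101 | out 111101 | prev 000000 | push {}
  [10] u=3 | in 110110 | out 111101 | ==
  [11] u=4 | in 111111 | out 111111 | prev 110100 | push {}
  [12] u=1 | in 111111 | out 111111 | prev 111101 | push {0}
  [13] u=0 | in 111111 | out 111111 | prev 111101 | push {1,4}
  [14] u=1 | in 111111 | out 111111 | ==
  [15] u=4 | in 111111 | out 111111 | ==

Converged values:
  [0] 111111
  [1] 111111
  [2] 110010
  [3] 111101
  [4] 111111
  [5] 110110
  [6] 110110
  [7] 110111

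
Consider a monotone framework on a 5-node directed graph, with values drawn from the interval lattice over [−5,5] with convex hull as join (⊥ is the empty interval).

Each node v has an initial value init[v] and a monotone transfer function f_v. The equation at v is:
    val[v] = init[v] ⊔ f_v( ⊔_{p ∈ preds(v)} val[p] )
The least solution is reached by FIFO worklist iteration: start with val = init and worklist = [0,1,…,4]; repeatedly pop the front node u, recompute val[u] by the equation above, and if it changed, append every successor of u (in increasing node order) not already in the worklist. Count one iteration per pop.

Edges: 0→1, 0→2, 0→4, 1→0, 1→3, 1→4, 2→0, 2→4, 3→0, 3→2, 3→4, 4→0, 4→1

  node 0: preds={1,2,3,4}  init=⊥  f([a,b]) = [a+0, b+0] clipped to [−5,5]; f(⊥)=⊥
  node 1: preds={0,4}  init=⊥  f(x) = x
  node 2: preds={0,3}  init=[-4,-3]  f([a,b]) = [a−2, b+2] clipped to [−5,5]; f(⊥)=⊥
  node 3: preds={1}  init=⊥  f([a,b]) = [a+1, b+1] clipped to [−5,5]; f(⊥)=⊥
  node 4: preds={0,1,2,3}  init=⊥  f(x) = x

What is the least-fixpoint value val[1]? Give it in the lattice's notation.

Trace (29 dequeues):
  [1] u=0 | in [-4,-3] | out [-4,-3] | prev ⊥ | push {}
  [2] u=1 | in [-4,-3] | out [-4,-3] | prev ⊥ | push {0}
  [3] u=2 | in [-4,-3] | out [-5,-1] | prev [-4,-3] | push {}
  [4] u=3 | in [-4,-3] | out [-3,-2] | prev ⊥ | push {2}
  [5] u=4 | in [-5,-1] | out [-5,-1] | prev ⊥ | push {1}
  [6] u=0 | in [-5,-1] | out [-5,-1] | prev [-4,-3] | push {4}
  [7] u=2 | in [-5,-1] | out [-5,1] | prev [-5,-1] | push {0}
  [8] u=1 | in [-5,-1] | out [-5,-1] | prev [-4,-3] | push {3}
  [9] u=4 | in [-5,1] | out [-5,1] | prev [-5,-1] | push {1}
  [10] u=0 | in [-5,1] | out [-5,1] | prev [-5,-1] | push {2,4}
  [11] u=3 | in [-5,-1] | out [-4,0] | prev [-3,-2] | push {0}
  [12] u=1 | in [-5,1] | out [-5,1] | prev [-5,-1] | push {3}
  [13] u=2 | in [-5,1] | out [-5,3] | prev [-5,1] | push {}
  [14] u=4 | in [-5,3] | out [-5,3] | prev [-5,1] | push {1}
  [15] u=0 | in [-5,3] | out [-5,3] | prev [-5,1] | push {2,4}
  [16] u=3 | in [-5,1] | out [-4,2] | prev [-4,0] | push {0}
  [17] u=1 | in [-5,3] | out [-5,3] | prev [-5,1] | push {3}
  [18] u=2 | in [-5,3] | out [-5,5] | prev [-5,3] | push {}
  [19] u=4 | in [-5,5] | out [-5,5] | prev [-5,3] | push {1}
  [20] u=0 | in [-5,5] | out [-5,5] | prev [-5,3] | push {2,4}
  [21] u=3 | in [-5,3] | out [-4,4] | prev [-4,2] | push {0}
  [22] u=1 | in [-5,5] | out [-5,5] | prev [-5,3] | push {3}
  [23] u=2 | in [-5,5] | out [-5,5] | ==
  [24] u=4 | in [-5,5] | out [-5,5] | ==
  [25] u=0 | in [-5,5] | out [-5,5] | ==
  [26] u=3 | in [-5,5] | out [-4,5] | prev [-4,4] | push {0,2,4}
  [27] u=0 | in [-5,5] | out [-5,5] | ==
  [28] u=2 | in [-5,5] | out [-5,5] | ==
  [29] u=4 | in [-5,5] | out [-5,5] | ==

Converged values:
  [0] [-5,5]
  [1] [-5,5]
  [2] [-5,5]
  [3] [-4,5]
  [4] [-5,5]

[-5,5]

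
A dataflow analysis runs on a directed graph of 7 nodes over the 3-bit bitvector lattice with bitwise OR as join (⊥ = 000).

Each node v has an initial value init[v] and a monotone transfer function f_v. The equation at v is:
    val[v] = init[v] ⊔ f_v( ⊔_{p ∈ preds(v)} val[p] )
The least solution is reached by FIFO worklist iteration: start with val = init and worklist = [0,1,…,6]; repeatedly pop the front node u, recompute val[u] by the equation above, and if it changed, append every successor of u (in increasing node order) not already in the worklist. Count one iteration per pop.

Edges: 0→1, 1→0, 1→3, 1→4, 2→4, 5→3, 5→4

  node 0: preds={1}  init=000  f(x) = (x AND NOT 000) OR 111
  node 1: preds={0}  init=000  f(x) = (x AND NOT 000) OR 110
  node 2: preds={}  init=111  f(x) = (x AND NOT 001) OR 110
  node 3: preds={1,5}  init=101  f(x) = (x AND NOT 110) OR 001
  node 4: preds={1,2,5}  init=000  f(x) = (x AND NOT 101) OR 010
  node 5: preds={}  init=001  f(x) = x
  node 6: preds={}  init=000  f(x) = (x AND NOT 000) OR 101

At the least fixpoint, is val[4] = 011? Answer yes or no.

Worklist (8 pops):
  #1 pop 0: in=000 → 111 (was 000); enqueue []
  #2 pop 1: in=111 → 111 (was 000); enqueue [0]
  #3 pop 2: in=000 → 111 (no change)
  #4 pop 3: in=111 → 101 (no change)
  #5 pop 4: in=111 → 010 (was 000); enqueue []
  #6 pop 5: in=000 → 001 (no change)
  #7 pop 6: in=000 → 101 (was 000); enqueue []
  #8 pop 0: in=111 → 111 (no change)

Fixpoint:
  val[0] = 111
  val[1] = 111
  val[2] = 111
  val[3] = 101
  val[4] = 010
  val[5] = 001
  val[6] = 101

no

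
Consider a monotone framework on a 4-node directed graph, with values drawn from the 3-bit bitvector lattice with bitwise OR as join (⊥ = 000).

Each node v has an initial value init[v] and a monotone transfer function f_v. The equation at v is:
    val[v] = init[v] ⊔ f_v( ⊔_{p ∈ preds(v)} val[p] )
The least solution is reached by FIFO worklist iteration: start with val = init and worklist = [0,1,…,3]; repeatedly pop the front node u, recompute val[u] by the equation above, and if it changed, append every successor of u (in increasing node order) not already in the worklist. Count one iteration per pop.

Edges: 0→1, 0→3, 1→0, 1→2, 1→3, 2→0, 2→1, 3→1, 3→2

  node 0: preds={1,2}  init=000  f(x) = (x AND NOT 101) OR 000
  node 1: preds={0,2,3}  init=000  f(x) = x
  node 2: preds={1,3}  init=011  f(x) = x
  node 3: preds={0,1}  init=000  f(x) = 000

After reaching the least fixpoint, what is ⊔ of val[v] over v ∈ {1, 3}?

011

Iteration log — 5 steps:
  step 1. node 0  ⊔preds=011  new=010  old=000  +wl: 
  step 2. node 1  ⊔preds=011  new=011  old=000  +wl: 0
  step 3. node 2  ⊔preds=011  new=011  stable
  step 4. node 3  ⊔preds=011  new=000  stable
  step 5. node 0  ⊔preds=011  new=010  stable

Least fixpoint reached:
  node 0: 010
  node 1: 011
  node 2: 011
  node 3: 000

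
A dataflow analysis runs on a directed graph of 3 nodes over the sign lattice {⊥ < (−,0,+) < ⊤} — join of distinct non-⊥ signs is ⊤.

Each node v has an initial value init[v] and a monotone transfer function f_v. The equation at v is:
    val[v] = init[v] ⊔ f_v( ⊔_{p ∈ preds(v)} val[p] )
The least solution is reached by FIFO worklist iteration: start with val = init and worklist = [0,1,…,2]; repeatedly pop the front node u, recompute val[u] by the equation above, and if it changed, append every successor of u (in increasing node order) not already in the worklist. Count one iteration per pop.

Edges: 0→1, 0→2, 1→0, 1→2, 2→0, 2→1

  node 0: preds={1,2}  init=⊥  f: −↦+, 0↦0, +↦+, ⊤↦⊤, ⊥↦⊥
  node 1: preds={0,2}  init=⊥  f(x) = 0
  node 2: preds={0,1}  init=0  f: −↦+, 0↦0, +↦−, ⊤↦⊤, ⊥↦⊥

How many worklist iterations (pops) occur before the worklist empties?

Trace (4 dequeues):
  [1] u=0 | in 0 | out 0 | prev ⊥ | push {}
  [2] u=1 | in 0 | out 0 | prev ⊥ | push {0}
  [3] u=2 | in 0 | out 0 | ==
  [4] u=0 | in 0 | out 0 | ==

Converged values:
  [0] 0
  [1] 0
  [2] 0

4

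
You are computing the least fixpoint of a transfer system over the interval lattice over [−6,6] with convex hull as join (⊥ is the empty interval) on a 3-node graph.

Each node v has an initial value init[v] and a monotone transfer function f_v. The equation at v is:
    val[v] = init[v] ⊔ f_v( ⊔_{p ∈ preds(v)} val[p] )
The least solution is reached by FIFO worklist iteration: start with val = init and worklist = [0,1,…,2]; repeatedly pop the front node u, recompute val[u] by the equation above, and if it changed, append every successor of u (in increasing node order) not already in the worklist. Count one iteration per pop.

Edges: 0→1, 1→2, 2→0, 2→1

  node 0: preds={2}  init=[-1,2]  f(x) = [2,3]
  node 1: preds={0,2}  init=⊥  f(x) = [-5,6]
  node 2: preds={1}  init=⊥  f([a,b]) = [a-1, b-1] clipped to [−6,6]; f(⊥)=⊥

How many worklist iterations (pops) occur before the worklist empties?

Trace (5 dequeues):
  [1] u=0 | in ⊥ | out [-1,3] | prev [-1,2] | push {}
  [2] u=1 | in [-1,3] | out [-5,6] | prev ⊥ | push {}
  [3] u=2 | in [-5,6] | out [-6,5] | prev ⊥ | push {0,1}
  [4] u=0 | in [-6,5] | out [-1,3] | ==
  [5] u=1 | in [-6,5] | out [-5,6] | ==

Converged values:
  [0] [-1,3]
  [1] [-5,6]
  [2] [-6,5]

5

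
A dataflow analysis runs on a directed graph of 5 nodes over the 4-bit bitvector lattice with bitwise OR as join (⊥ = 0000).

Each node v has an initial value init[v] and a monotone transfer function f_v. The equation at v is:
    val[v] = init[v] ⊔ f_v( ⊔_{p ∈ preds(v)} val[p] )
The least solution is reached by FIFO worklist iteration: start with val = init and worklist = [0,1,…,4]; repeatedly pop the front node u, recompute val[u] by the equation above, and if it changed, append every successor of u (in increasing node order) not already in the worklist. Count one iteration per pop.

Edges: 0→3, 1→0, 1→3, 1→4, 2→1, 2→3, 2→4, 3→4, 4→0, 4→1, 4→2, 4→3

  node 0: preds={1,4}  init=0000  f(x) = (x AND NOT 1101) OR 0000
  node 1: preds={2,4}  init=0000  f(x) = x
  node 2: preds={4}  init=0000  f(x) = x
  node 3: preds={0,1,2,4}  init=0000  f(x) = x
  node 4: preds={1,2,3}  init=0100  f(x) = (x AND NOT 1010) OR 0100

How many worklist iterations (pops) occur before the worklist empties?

Trace (7 dequeues):
  [1] u=0 | in 0100 | out 0000 | ==
  [2] u=1 | in 0100 | out 0100 | prev 0000 | push {0}
  [3] u=2 | in 0100 | out 0100 | prev 0000 | push {1}
  [4] u=3 | in 0100 | out 0100 | prev 0000 | push {}
  [5] u=4 | in 0100 | out 0100 | ==
  [6] u=0 | in 0100 | out 0000 | ==
  [7] u=1 | in 0100 | out 0100 | ==

Converged values:
  [0] 0000
  [1] 0100
  [2] 0100
  [3] 0100
  [4] 0100

7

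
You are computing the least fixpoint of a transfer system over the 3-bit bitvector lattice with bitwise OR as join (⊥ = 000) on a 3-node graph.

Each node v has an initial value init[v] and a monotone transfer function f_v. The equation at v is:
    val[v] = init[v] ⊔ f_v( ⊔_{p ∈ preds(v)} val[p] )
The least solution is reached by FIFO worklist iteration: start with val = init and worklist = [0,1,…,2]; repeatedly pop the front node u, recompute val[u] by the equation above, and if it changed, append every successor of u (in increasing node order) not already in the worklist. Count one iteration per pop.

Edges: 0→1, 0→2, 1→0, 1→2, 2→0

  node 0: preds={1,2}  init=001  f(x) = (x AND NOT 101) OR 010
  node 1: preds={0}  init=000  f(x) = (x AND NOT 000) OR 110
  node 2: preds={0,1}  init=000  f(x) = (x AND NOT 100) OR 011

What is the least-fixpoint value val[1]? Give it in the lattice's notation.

Trace (4 dequeues):
  [1] u=0 | in 000 | out 011 | prev 001 | push {}
  [2] u=1 | in 011 | out 111 | prev 000 | push {0}
  [3] u=2 | in 111 | out 011 | prev 000 | push {}
  [4] u=0 | in 111 | out 011 | ==

Converged values:
  [0] 011
  [1] 111
  [2] 011

111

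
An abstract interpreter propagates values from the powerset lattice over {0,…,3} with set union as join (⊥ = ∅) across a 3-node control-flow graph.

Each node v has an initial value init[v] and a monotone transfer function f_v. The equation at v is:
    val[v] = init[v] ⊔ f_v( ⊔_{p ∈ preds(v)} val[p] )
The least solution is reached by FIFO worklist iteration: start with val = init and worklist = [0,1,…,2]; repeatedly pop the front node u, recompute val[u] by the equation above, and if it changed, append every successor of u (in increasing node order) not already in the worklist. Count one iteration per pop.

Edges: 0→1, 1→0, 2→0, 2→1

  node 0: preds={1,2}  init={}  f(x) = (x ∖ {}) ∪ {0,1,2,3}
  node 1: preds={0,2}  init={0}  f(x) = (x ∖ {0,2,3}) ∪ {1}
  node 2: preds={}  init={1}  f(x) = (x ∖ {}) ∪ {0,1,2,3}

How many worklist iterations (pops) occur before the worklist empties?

5

Iteration log — 5 steps:
  step 1. node 0  ⊔preds={0,1}  new={0,1,2,3}  old={}  +wl: 
  step 2. node 1  ⊔preds={0,1,2,3}  new={0,1}  old={0}  +wl: 0
  step 3. node 2  ⊔preds={}  new={0,1,2,3}  old={1}  +wl: 1
  step 4. node 0  ⊔preds={0,1,2,3}  new={0,1,2,3}  stable
  step 5. node 1  ⊔preds={0,1,2,3}  new={0,1}  stable

Least fixpoint reached:
  node 0: {0,1,2,3}
  node 1: {0,1}
  node 2: {0,1,2,3}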